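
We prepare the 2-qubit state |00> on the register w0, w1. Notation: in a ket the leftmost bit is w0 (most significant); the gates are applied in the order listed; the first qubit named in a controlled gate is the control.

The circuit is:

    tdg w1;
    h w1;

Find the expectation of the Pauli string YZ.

In the final state, YZ has expectation 0.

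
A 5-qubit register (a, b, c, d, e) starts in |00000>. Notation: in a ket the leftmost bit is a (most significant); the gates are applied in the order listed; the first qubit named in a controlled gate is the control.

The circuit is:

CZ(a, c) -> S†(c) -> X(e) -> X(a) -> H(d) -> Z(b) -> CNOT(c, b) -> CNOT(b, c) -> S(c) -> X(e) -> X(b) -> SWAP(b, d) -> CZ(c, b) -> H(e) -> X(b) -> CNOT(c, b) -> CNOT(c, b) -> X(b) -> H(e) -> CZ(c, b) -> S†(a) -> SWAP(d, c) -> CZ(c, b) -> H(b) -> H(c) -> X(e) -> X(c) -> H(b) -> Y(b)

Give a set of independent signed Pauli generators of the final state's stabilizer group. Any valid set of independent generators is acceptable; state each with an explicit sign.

One valid set of independent stabilizer generators is +IXIII, -IIXII, -ZIIII, +IIIZI, -IIIIZ (any independent generating set of the same group is equally correct).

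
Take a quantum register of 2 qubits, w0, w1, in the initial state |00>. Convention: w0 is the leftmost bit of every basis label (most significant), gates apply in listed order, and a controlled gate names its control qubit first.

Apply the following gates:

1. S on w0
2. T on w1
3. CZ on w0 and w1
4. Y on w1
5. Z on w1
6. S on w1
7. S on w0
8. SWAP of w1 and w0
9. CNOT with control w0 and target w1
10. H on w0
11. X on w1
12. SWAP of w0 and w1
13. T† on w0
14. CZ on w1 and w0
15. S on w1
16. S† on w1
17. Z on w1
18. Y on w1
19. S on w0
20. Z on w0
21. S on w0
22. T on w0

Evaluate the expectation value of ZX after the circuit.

In the final state, ZX has expectation -1. Key observation: steps 15-16 multiply out to the identity, so the circuit reduces to the remaining gates.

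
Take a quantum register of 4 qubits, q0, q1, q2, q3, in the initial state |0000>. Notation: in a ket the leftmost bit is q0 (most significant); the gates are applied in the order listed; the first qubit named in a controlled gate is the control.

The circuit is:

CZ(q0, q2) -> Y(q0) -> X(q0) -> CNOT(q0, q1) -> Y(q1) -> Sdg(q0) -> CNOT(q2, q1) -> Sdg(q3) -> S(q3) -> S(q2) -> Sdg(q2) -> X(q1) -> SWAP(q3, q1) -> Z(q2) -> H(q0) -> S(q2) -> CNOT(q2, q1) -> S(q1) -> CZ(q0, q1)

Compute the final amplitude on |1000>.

|1000> carries amplitude -sqrt(2)/2 in the final state.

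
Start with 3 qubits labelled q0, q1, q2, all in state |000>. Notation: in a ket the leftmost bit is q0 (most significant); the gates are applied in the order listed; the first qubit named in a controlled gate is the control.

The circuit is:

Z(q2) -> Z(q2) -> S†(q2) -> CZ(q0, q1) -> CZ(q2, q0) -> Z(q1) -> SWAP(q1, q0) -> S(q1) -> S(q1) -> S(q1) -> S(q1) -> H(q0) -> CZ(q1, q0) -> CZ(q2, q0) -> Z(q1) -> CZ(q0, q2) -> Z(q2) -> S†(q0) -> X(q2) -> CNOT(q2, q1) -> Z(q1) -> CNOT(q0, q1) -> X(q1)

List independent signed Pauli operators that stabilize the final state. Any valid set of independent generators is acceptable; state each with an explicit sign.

The stabilizer group can be generated by -XYI, +ZZI, -IIZ, among other valid generating sets. Key observation: the block from step 8 through step 11 cancels to the identity and can be dropped.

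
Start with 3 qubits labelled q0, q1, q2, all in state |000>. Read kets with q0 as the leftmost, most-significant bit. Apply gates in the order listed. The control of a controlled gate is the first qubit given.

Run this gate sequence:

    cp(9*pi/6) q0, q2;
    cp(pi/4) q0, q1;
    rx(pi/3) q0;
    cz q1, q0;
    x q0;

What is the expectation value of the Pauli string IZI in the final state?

In the final state, IZI has expectation 1.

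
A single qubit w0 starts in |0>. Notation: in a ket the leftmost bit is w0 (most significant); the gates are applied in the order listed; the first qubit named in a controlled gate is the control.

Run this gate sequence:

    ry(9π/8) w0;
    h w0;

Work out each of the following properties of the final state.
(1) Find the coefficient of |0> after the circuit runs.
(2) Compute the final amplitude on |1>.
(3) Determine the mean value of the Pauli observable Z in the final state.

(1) |0> carries amplitude sin(3*pi/16) in the final state.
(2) The final state's coefficient on |1> equals -sin(5*pi/16).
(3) The expectation value of Z is -sqrt(2 - sqrt(2))/2.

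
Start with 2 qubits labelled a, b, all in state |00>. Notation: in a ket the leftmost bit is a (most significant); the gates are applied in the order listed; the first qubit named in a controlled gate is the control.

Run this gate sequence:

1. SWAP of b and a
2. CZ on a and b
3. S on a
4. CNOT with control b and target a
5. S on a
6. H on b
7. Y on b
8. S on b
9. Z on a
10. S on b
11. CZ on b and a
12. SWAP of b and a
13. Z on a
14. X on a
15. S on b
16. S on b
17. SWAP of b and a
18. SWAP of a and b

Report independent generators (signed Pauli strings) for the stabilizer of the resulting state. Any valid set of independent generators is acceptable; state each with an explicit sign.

The final state is stabilized by the group generated by -XI, +IZ; other independent generating sets are equally valid.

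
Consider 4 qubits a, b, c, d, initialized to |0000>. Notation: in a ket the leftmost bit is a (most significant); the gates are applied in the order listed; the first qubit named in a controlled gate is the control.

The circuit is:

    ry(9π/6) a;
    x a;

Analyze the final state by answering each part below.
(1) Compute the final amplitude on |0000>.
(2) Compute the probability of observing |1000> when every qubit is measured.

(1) The final state's coefficient on |0000> equals sqrt(2)/2.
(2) A full measurement returns |1000> with probability 1/2.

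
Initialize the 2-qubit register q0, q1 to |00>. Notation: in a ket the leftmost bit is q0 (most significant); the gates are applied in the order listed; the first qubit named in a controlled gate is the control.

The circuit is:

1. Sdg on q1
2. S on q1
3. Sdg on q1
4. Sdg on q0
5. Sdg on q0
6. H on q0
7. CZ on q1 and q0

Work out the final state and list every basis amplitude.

The resulting statevector has amplitude sqrt(2)/2 on |00>, 0 on |01>, sqrt(2)/2 on |10>, 0 on |11>. Key observation: gates 2-3 undo each other exactly, leaving only the rest of the circuit to track.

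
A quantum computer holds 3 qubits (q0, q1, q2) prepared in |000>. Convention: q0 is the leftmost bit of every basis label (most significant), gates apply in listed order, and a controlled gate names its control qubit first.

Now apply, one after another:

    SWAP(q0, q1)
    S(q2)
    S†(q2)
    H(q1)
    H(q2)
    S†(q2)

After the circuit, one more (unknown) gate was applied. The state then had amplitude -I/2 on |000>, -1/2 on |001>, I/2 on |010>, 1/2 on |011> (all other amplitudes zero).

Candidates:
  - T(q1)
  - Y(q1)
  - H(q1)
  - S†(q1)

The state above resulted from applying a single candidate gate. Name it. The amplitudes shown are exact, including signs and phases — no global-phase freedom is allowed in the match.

The applied gate was Y(q1). Key observation: steps 2-3 multiply out to the identity, so the circuit reduces to the remaining gates.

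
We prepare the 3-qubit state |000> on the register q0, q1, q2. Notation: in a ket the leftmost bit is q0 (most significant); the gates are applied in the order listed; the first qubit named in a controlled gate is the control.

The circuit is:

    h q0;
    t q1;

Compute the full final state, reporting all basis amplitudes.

After the circuit, the state carries amplitude sqrt(2)/2 on |000>, sqrt(2)/2 on |100>, and 0 on every other basis state.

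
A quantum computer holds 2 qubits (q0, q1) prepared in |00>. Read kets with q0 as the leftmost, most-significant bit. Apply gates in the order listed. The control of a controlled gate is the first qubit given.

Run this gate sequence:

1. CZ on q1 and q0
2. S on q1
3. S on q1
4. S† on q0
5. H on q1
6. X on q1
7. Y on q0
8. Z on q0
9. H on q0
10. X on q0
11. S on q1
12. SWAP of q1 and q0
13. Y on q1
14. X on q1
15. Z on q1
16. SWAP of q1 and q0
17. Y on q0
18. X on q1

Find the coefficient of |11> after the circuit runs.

The final state's coefficient on |11> equals -I/2.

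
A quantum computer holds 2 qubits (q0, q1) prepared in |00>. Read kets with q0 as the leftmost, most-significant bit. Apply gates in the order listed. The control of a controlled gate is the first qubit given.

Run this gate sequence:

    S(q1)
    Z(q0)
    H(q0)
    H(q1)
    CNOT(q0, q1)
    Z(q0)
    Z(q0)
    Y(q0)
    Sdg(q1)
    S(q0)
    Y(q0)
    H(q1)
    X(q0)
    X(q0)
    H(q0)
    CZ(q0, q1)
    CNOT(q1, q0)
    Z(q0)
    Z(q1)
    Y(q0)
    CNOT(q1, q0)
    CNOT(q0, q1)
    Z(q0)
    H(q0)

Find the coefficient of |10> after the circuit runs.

|10> carries amplitude 0 in the final state.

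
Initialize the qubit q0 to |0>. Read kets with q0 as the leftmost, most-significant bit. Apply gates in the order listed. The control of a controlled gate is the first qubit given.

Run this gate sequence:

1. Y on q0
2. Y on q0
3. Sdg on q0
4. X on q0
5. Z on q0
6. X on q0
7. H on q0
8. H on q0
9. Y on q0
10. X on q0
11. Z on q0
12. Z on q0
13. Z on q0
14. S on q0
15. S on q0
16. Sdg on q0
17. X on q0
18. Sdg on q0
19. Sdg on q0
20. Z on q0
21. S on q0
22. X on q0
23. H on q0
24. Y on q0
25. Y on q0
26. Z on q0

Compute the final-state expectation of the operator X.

In the final state, X has expectation -1.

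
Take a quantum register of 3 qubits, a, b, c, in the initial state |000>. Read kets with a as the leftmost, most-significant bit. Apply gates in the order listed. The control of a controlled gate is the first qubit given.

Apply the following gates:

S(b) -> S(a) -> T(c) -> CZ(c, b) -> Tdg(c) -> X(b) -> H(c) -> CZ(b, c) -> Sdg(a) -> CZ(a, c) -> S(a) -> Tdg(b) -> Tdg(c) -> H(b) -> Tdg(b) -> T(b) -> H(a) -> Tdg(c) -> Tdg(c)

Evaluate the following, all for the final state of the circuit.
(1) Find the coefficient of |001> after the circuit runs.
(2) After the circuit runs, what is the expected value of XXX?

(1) |001> carries amplitude sqrt(2)/4 in the final state.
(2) The observable XXX averages to -sqrt(2)/2.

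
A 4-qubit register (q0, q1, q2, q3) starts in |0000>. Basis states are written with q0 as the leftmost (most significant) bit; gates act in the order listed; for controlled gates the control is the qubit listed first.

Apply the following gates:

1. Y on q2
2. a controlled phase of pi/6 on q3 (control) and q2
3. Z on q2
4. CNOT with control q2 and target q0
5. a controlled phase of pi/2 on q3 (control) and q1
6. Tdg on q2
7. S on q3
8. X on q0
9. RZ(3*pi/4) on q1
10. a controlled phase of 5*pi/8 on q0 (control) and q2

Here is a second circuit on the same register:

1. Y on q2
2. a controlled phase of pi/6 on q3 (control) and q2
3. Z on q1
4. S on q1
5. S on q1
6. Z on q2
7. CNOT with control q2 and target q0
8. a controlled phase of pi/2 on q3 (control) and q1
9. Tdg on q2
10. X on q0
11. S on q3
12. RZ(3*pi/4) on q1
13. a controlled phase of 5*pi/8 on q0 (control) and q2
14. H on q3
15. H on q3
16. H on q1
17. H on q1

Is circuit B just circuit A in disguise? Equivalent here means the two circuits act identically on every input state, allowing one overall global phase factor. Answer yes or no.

Yes, they are equivalent — the unitaries differ by at most a global phase.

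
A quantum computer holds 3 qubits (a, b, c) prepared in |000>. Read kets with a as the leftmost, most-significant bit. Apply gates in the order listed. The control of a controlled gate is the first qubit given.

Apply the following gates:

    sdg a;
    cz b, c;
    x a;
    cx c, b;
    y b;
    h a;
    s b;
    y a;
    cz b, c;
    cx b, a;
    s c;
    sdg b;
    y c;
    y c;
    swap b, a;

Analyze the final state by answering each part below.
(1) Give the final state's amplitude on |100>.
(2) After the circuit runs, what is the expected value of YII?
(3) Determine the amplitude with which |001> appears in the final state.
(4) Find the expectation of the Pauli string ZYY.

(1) The final state's coefficient on |100> equals -sqrt(2)/2.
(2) The expectation value of YII is 0.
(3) The amplitude on |001> is 0.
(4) The expectation value of ZYY is 0.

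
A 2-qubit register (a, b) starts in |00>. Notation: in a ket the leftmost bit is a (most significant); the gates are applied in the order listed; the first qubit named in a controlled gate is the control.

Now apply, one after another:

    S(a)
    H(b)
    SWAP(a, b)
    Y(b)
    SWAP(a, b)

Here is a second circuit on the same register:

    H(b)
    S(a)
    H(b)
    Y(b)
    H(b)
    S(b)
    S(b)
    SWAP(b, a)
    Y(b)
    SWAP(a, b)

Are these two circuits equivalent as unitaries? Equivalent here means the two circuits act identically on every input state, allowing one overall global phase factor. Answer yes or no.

No: there is an input state on which the two circuits produce genuinely different outputs (not merely differing by a phase).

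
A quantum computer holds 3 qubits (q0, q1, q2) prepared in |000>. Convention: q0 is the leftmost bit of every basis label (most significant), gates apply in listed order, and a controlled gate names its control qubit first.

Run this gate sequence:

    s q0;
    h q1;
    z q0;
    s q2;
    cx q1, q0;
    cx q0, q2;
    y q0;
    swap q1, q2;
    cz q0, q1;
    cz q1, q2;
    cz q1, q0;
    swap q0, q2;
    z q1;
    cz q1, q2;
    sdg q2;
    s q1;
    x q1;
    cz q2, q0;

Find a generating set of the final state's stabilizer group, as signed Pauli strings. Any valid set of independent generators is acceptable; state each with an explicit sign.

The final state is stabilized by the group generated by +XXX, -ZIZ, +IZZ; other independent generating sets are equally valid.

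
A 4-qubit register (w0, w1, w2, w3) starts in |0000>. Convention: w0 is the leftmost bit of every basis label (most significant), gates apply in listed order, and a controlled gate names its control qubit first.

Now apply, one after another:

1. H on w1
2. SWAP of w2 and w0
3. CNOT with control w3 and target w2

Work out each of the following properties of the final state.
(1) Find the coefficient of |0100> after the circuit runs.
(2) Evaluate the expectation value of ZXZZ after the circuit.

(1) The amplitude on |0100> is sqrt(2)/2.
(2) In the final state, ZXZZ has expectation 1.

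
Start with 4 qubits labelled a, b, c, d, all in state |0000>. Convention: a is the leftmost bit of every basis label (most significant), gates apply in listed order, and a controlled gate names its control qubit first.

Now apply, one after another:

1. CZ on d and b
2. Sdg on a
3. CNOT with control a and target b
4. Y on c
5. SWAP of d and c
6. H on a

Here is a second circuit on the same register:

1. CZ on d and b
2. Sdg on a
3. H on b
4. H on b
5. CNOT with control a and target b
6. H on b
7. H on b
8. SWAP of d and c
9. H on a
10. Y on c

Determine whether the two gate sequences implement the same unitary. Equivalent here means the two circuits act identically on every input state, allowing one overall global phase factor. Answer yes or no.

No: there is an input state on which the two circuits produce genuinely different outputs (not merely differing by a phase).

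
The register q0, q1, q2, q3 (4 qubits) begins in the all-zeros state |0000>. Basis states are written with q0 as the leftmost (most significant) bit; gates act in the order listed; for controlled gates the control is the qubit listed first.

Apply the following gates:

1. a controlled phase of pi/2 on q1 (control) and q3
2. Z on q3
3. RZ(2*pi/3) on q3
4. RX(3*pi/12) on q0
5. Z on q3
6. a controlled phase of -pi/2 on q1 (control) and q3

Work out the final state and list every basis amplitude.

The resulting statevector has amplitude -sqrt(sqrt(2) + 2)*exp(2*I*pi/3)/2 on |0000>, -sqrt(2 - sqrt(2))*exp(I*pi/6)/2 on |1000>, and 0 on every other basis state.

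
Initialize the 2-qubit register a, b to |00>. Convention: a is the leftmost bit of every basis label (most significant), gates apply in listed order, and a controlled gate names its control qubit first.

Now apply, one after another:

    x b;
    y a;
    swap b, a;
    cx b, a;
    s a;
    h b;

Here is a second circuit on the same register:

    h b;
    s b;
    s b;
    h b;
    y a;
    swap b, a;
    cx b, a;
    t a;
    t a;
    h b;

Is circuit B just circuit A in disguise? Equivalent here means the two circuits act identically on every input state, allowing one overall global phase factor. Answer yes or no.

Yes: on every input state the two circuits agree up to one overall phase factor.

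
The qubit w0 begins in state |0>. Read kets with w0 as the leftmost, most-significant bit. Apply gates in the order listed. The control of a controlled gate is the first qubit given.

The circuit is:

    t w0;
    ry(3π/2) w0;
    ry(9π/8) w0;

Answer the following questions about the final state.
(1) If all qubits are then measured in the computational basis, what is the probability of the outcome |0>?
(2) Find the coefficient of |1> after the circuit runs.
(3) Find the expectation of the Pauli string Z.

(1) A full measurement returns |0> with probability 1/2 - sqrt(2 - sqrt(2))/4.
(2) The amplitude on |1> is -sin(5*pi/16).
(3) The observable Z averages to -sqrt(2 - sqrt(2))/2.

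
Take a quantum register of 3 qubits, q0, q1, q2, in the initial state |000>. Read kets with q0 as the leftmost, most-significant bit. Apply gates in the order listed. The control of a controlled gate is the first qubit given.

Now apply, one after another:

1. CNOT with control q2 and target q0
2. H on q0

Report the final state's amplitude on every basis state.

After the circuit, the state carries amplitude sqrt(2)/2 on |000>, sqrt(2)/2 on |100>, and 0 on every other basis state.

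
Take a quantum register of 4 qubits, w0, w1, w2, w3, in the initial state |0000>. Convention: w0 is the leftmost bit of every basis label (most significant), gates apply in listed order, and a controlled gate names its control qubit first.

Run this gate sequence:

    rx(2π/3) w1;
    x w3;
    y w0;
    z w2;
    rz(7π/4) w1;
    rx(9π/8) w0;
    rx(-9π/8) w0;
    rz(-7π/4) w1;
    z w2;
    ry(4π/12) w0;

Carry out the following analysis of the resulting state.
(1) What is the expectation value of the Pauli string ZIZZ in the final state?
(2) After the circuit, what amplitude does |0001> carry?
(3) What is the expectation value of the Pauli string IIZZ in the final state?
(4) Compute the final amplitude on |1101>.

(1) The expectation value of ZIZZ is 1/2. Key observation: gates 4-9 undo each other exactly, leaving only the rest of the circuit to track.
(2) The amplitude on |0001> is -I/4.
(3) The expectation value of IIZZ is -1.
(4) The final state's coefficient on |1101> equals 3/4.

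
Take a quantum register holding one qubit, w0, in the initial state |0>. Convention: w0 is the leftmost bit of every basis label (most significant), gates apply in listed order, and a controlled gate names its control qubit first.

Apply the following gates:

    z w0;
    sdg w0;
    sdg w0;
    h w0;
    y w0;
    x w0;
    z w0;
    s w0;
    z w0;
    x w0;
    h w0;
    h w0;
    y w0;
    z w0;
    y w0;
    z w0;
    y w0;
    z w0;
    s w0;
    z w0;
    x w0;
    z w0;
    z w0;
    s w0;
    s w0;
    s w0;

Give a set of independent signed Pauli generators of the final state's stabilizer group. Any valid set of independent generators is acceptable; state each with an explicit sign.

One valid set of independent stabilizer generators is +Y (any independent generating set of the same group is equally correct).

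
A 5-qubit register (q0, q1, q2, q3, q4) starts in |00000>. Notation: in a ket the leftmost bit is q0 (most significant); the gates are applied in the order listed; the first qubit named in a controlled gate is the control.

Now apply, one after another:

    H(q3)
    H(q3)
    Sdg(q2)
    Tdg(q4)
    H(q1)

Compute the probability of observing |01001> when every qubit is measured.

A full measurement returns |01001> with probability 0.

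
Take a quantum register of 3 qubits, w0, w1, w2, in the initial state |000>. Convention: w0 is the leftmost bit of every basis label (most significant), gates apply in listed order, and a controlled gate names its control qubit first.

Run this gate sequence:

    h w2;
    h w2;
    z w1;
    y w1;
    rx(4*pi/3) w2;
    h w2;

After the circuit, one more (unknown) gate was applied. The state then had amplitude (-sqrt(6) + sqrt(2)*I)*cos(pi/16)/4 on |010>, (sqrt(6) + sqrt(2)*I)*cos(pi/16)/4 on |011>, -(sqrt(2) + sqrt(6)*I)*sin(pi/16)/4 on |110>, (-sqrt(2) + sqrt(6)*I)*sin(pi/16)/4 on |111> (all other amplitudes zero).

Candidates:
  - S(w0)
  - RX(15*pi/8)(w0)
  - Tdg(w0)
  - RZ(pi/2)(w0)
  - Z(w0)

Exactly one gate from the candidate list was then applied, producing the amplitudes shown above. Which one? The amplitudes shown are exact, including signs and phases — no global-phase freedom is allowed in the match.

The unique candidate consistent with the amplitudes is RX(15*pi/8)(w0). Key observation: steps 1-2 multiply out to the identity, so the circuit reduces to the remaining gates.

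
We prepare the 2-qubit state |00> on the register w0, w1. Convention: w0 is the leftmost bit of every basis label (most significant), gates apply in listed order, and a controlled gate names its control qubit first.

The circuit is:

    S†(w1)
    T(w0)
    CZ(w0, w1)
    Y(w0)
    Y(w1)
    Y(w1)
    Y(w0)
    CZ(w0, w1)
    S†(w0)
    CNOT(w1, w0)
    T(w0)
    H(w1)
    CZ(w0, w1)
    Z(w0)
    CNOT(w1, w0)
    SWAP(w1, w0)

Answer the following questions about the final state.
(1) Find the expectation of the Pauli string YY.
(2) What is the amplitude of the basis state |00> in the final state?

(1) The observable YY averages to -1.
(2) |00> carries amplitude sqrt(2)/2 in the final state.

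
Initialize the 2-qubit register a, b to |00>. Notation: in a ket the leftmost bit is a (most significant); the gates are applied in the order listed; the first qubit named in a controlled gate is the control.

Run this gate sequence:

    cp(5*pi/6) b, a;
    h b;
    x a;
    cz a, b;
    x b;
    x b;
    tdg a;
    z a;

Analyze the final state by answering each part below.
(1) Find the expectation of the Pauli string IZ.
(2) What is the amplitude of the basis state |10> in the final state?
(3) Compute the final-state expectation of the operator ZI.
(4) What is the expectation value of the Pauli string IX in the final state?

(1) The expectation value of IZ is 0.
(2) |10> carries amplitude sqrt(2)*exp(3*I*pi/4)/2 in the final state.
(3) In the final state, ZI has expectation -1.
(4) In the final state, IX has expectation -1.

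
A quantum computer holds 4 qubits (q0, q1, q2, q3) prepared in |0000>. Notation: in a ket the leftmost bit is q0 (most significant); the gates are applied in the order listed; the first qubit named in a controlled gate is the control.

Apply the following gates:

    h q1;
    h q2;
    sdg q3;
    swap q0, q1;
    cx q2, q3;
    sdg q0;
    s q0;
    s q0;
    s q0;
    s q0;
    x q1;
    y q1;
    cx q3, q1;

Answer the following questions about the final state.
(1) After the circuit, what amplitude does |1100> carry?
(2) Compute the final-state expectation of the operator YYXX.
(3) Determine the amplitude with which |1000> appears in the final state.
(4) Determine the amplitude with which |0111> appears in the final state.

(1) The final state's coefficient on |1100> equals 0. Key observation: steps 7-10 multiply out to the identity, so the circuit reduces to the remaining gates.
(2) The observable YYXX averages to 0.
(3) The amplitude on |1000> is -1/2.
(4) |0111> carries amplitude -I/2 in the final state.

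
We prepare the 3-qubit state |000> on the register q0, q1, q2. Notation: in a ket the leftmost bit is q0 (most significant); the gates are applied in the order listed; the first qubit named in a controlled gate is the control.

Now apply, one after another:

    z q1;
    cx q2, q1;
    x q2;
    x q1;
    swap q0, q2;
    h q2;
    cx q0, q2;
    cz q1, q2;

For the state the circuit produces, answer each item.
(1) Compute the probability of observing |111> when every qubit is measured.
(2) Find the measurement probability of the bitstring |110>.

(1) A full measurement returns |111> with probability 1/2.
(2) The probability of measuring |110> is 1/2.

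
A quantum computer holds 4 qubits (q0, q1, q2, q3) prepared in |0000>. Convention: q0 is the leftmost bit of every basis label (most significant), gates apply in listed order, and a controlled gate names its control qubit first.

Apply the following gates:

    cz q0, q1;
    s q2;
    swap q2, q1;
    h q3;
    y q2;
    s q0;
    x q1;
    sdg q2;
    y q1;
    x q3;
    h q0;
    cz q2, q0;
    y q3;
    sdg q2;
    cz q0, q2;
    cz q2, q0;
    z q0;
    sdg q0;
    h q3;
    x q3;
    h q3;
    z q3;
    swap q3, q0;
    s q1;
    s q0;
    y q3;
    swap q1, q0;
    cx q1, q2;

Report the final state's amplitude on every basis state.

The final amplitudes are -I/2 on |0010>, -1/2 on |0011>, -1/2 on |0100>, I/2 on |0101>, and 0 on every other basis state. Key observation: gates 19-22 undo each other exactly, leaving only the rest of the circuit to track.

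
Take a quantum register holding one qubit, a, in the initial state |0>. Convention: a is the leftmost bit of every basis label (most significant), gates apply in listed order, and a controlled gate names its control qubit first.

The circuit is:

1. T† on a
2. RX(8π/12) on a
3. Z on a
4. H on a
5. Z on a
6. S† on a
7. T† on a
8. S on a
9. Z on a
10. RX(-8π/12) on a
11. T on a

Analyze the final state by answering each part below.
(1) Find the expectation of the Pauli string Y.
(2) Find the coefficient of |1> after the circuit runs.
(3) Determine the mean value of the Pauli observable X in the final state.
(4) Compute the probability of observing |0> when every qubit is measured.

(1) In the final state, Y has expectation -3/8 - sqrt(3)/8.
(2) The amplitude on |1> is sqrt(2)/8 - 3*sqrt(2)*exp(I*pi/4)/8 - sqrt(6)*I/8 + sqrt(6)*exp(3*I*pi/4)/8.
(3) The observable X averages to -3*sqrt(3)/8 - 1/8.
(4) A full measurement returns |0> with probability -sqrt(6)/16 + 3*sqrt(2)/16 + 1/2.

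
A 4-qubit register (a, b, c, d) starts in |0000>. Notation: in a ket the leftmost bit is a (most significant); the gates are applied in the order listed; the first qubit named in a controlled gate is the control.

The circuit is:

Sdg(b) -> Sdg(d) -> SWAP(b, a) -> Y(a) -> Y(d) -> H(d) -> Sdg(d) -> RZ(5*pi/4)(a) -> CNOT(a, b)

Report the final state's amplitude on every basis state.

After the circuit, the state carries amplitude -sqrt(2)*exp(5*I*pi/8)/2 on |1100>, sqrt(2)*exp(I*pi/8)/2 on |1101>, and 0 on every other basis state.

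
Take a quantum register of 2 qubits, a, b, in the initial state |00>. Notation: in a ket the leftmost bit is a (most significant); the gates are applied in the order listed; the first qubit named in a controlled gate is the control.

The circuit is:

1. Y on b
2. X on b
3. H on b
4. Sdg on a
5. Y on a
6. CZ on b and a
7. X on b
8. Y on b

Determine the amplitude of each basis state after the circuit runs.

After the circuit, the state carries amplitude 0 on |00>, 0 on |01>, sqrt(2)*I/2 on |10>, sqrt(2)*I/2 on |11>.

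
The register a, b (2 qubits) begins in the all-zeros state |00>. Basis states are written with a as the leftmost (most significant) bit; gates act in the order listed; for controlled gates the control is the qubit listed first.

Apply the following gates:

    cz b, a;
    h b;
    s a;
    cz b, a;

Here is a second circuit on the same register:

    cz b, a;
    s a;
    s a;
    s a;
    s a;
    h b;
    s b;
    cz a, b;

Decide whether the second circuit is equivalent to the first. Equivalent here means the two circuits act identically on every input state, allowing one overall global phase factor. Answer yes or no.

No — the two circuits implement different unitaries, even allowing a global phase.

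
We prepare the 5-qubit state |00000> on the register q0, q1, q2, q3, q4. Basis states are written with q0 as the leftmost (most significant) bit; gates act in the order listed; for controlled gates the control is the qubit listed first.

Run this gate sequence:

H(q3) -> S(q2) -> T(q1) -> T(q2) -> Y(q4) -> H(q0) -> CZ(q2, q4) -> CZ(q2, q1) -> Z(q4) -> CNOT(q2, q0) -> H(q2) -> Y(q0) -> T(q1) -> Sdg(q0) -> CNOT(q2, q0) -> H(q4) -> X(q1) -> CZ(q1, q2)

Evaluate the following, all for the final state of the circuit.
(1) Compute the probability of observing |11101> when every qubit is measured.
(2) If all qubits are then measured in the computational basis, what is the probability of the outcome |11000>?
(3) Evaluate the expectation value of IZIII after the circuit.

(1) The probability of measuring |11101> is 1/16.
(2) The probability of measuring |11000> is 1/16.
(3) The observable IZIII averages to -1.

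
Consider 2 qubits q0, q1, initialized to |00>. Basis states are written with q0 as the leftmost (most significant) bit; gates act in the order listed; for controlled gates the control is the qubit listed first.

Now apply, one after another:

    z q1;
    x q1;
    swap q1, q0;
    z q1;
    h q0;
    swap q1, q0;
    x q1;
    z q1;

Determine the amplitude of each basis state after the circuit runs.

After the circuit, the state carries amplitude -sqrt(2)/2 on |00>, -sqrt(2)/2 on |01>, 0 on |10>, 0 on |11>.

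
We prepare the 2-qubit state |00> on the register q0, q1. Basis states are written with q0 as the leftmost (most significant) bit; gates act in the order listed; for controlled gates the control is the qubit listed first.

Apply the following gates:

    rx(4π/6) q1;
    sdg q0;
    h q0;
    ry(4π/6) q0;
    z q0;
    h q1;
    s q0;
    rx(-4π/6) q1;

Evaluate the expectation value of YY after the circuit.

The observable YY averages to -sqrt(3)/8.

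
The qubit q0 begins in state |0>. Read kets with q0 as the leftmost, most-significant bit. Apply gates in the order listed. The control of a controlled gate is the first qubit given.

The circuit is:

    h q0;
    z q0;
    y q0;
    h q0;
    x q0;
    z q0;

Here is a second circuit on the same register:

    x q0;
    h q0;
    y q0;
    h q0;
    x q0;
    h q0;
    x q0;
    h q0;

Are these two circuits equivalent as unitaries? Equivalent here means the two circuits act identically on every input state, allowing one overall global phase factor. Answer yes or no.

Yes: on every input state the two circuits agree up to one overall phase factor.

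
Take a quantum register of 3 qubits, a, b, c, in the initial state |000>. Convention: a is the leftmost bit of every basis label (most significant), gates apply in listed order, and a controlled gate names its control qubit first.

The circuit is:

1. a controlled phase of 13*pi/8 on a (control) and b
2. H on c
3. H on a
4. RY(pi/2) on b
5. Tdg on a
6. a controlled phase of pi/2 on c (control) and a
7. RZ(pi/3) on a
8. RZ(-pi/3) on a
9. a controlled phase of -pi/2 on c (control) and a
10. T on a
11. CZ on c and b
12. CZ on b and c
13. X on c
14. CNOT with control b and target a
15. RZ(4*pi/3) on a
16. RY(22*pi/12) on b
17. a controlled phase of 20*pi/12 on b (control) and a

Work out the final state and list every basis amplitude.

The resulting statevector has amplitude sqrt(3)*exp(I*pi/3)/4 on |000>, sqrt(3)*exp(I*pi/3)/4 on |001>, exp(I*pi/3)/4 on |010>, exp(I*pi/3)/4 on |011>, -sqrt(3)*exp(2*I*pi/3)/4 on |100>, -sqrt(3)*exp(2*I*pi/3)/4 on |101>, -exp(I*pi/3)/4 on |110>, -exp(I*pi/3)/4 on |111>. Key observation: the block from step 5 through step 10 cancels to the identity and can be dropped.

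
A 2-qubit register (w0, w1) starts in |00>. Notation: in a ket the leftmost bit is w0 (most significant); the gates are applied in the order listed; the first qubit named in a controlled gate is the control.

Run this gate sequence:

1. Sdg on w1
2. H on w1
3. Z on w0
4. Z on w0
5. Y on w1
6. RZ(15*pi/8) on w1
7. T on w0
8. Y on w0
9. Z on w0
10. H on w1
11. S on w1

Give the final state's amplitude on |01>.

The amplitude on |01> is 0.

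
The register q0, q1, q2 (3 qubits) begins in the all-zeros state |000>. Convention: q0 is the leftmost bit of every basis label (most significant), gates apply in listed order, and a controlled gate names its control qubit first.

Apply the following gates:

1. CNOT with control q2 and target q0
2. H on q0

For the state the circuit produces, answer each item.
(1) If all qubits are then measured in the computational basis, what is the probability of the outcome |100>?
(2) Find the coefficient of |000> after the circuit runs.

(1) Outcome |100> occurs with probability 1/2.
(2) The amplitude on |000> is sqrt(2)/2.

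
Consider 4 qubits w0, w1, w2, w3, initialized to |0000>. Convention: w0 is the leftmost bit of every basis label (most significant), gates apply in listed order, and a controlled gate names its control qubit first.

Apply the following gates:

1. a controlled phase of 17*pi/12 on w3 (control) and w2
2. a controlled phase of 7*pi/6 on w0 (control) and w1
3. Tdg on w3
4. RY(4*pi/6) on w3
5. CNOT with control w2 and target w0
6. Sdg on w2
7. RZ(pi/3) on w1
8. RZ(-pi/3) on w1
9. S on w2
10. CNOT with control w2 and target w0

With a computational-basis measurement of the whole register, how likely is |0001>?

A full measurement returns |0001> with probability 3/4. Key observation: steps 5-10 multiply out to the identity, so the circuit reduces to the remaining gates.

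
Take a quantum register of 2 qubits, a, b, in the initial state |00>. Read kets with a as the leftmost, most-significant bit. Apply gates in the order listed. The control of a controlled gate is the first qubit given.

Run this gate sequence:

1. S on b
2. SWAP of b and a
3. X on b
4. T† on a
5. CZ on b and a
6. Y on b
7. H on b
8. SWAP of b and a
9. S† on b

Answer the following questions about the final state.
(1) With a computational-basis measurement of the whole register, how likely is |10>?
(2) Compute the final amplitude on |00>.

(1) Outcome |10> occurs with probability 1/2.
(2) |00> carries amplitude -sqrt(2)*I/2 in the final state.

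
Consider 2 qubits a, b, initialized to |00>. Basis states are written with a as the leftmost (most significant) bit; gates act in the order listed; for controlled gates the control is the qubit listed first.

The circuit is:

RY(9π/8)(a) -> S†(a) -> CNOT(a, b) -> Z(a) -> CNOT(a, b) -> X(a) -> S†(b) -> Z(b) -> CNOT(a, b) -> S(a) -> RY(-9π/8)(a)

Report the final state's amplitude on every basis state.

The final amplitudes are -I*sqrt(2 - sqrt(2))/4 on |00>, -I*sqrt(2 - sqrt(2))/4 on |01>, I*(-2 - sqrt(sqrt(2) + 2))/4 on |10>, I*(2 - sqrt(sqrt(2) + 2))/4 on |11>.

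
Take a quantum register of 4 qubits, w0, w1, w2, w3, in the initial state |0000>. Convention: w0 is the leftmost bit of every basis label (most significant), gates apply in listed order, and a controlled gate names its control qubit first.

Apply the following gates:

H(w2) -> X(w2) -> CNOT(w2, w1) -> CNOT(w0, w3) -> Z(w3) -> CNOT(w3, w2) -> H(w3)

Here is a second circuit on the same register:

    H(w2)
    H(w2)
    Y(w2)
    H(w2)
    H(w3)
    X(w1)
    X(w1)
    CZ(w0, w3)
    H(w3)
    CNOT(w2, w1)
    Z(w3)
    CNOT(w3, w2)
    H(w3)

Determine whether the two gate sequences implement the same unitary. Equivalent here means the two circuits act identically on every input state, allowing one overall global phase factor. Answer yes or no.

No — the two circuits implement different unitaries, even allowing a global phase.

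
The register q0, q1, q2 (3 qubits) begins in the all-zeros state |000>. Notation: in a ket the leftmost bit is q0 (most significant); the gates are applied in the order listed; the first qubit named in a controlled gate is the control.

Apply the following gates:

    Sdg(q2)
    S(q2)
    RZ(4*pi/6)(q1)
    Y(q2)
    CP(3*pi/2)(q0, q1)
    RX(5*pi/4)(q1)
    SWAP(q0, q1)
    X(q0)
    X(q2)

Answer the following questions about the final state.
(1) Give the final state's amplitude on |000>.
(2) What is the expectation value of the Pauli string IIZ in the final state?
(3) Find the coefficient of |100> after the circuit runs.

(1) |000> carries amplitude -sqrt(sqrt(2) + 2)*exp(2*I*pi/3)/2 in the final state.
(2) In the final state, IIZ has expectation 1.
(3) |100> carries amplitude -sqrt(2 - sqrt(2))*exp(I*pi/6)/2 in the final state.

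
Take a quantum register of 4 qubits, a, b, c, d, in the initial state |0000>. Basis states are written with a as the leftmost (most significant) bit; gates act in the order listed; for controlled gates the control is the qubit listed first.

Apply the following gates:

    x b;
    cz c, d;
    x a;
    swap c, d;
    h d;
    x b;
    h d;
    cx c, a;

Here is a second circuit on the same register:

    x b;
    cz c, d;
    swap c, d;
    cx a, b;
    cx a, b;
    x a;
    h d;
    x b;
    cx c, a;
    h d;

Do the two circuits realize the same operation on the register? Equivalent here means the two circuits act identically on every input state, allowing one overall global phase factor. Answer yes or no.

Yes, they are equivalent — the unitaries differ by at most a global phase.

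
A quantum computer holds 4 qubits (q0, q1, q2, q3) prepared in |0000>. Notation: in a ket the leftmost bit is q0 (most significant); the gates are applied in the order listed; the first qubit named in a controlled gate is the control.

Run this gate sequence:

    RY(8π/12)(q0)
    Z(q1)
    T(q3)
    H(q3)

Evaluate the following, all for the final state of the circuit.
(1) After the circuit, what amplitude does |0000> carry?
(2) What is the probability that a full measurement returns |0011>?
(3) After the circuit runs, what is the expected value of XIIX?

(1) The final state's coefficient on |0000> equals sqrt(2)/4.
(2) A full measurement returns |0011> with probability 0.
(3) The observable XIIX averages to sqrt(3)/2.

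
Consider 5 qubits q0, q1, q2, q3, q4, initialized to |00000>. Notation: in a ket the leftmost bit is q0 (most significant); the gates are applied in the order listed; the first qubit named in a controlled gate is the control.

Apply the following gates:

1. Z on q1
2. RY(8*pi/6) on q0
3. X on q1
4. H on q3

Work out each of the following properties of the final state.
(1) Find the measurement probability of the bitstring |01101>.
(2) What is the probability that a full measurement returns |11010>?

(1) Outcome |01101> occurs with probability 0.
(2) A full measurement returns |11010> with probability 3/8.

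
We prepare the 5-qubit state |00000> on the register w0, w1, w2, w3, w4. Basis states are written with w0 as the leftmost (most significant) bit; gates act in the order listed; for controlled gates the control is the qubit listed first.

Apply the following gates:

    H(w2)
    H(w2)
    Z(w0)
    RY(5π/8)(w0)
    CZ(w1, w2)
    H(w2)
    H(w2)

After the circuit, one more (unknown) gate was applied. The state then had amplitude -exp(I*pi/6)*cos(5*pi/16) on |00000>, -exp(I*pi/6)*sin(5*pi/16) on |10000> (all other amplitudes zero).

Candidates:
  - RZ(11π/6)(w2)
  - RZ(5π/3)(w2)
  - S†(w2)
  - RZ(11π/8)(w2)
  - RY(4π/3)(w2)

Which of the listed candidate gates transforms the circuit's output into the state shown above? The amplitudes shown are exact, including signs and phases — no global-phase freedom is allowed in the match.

The unique candidate consistent with the amplitudes is RZ(5π/3)(w2).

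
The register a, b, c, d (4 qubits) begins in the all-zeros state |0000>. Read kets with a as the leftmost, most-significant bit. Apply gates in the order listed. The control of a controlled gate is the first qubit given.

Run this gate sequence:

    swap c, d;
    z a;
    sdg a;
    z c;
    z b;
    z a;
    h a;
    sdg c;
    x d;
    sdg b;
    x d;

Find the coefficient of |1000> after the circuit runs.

The final state's coefficient on |1000> equals sqrt(2)/2.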